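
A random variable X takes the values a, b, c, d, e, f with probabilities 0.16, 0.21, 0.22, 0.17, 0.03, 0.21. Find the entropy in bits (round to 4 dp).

2.4356 bits

H = −Σ pᵢ log₂ pᵢ.
−0.16·log₂(0.16) = 0.4230
−0.21·log₂(0.21) = 0.4728
−0.22·log₂(0.22) = 0.4806
−0.17·log₂(0.17) = 0.4346
−0.03·log₂(0.03) = 0.1518
−0.21·log₂(0.21) = 0.4728
Sum ≈ 2.4356 → 2.4356 bits.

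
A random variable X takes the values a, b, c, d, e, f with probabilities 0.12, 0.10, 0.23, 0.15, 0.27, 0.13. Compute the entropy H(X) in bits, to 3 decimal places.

H = −Σ pᵢ log₂ pᵢ.
−0.12·log₂(0.12) = 0.3671
−0.10·log₂(0.10) = 0.3322
−0.23·log₂(0.23) = 0.4877
−0.15·log₂(0.15) = 0.4105
−0.27·log₂(0.27) = 0.5100
−0.13·log₂(0.13) = 0.3826
Sum ≈ 2.4901 → 2.490 bits.

2.490 bits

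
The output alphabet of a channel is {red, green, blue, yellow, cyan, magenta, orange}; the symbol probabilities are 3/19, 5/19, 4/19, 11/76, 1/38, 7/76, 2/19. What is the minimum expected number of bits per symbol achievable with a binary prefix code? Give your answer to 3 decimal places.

Repeatedly combine the two least-probable nodes; the expected code length is the sum of the merged weights.
merge 1/38 + 7/76 → 9/76
merge 2/19 + 9/76 → 17/76
merge 11/76 + 3/19 → 23/76
merge 4/19 + 17/76 → 33/76
merge 5/19 + 23/76 → 43/76
merge 33/76 + 43/76 → 1
L = 9/76 + 17/76 + 23/76 + 33/76 + 43/76 + 1 = 201/76 ≈ 2.645 bits/symbol.

2.645 bits/symbol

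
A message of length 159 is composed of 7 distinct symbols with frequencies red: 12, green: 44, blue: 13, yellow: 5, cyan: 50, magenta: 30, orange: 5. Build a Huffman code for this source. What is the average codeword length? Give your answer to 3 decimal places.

Probabilities are the counts divided by 159.
Repeatedly combine the two least-probable nodes; the expected code length is the sum of the merged weights.
merge 5/159 + 5/159 → 10/159
merge 10/159 + 4/53 → 22/159
merge 13/159 + 22/159 → 35/159
merge 10/53 + 35/159 → 65/159
merge 44/159 + 50/159 → 94/159
merge 65/159 + 94/159 → 1
L = 10/159 + 22/159 + 35/159 + 65/159 + 94/159 + 1 = 385/159 ≈ 2.421 bits/symbol.

2.421 bits/symbol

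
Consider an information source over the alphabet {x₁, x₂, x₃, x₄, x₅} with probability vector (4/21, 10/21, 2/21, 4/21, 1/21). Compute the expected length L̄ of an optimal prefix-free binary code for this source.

Repeatedly combine the two least-probable nodes; the expected code length is the sum of the merged weights.
merge 1/21 + 2/21 → 1/7
merge 1/7 + 4/21 → 1/3
merge 4/21 + 1/3 → 11/21
merge 10/21 + 11/21 → 1
L = 1/7 + 1/3 + 11/21 + 1 = 2 bits/symbol.

2 bits/symbol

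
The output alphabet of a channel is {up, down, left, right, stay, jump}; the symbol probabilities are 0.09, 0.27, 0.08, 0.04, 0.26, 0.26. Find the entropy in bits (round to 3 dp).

2.311 bits

H = −Σ pᵢ log₂ pᵢ.
−0.09·log₂(0.09) = 0.3127
−0.27·log₂(0.27) = 0.5100
−0.08·log₂(0.08) = 0.2915
−0.04·log₂(0.04) = 0.1858
−0.26·log₂(0.26) = 0.5053
−0.26·log₂(0.26) = 0.5053
Sum ≈ 2.3105 → 2.311 bits.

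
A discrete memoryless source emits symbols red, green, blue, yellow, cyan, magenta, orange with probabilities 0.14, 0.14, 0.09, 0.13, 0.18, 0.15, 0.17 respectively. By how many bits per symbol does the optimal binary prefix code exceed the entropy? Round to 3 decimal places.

0.040 bits

Entropy H = −Σ p log₂ p ≈ 2.7800 bits.
Huffman merges: 9/100+13/100→11/50; 7/50+7/50→7/25; 3/20+17/100→8/25; 9/50+11/50→2/5; 7/25+8/25→3/5; 2/5+3/5→1. L = 141/50 ≈ 2.8200.
L − H = 2.8200 − 2.7800 = 0.040 bits.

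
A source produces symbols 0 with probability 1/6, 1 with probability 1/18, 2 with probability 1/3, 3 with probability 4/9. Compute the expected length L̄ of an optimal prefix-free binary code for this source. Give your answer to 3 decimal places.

Repeatedly combine the two least-probable nodes; the expected code length is the sum of the merged weights.
merge 1/18 + 1/6 → 2/9
merge 2/9 + 1/3 → 5/9
merge 4/9 + 5/9 → 1
L = 2/9 + 5/9 + 1 = 16/9 ≈ 1.778 bits/symbol.

1.778 bits/symbol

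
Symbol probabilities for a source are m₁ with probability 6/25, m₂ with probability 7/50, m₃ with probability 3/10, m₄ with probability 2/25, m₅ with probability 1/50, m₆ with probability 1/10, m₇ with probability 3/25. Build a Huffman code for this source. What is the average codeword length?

2.56 bits/symbol

Repeatedly combine the two least-probable nodes; the expected code length is the sum of the merged weights.
merge 1/50 + 2/25 → 1/10
merge 1/10 + 1/10 → 1/5
merge 3/25 + 7/50 → 13/50
merge 1/5 + 6/25 → 11/25
merge 13/50 + 3/10 → 14/25
merge 11/25 + 14/25 → 1
L = 1/10 + 1/5 + 13/50 + 11/25 + 14/25 + 1 = 64/25 = 2.56 bits/symbol.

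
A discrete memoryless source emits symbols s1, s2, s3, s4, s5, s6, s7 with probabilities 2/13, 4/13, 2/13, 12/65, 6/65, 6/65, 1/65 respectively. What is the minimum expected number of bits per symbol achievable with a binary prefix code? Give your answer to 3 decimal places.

2.615 bits/symbol

Repeatedly combine the two least-probable nodes; the expected code length is the sum of the merged weights.
merge 1/65 + 6/65 → 7/65
merge 6/65 + 7/65 → 1/5
merge 2/13 + 2/13 → 4/13
merge 12/65 + 1/5 → 5/13
merge 4/13 + 4/13 → 8/13
merge 5/13 + 8/13 → 1
L = 7/65 + 1/5 + 4/13 + 5/13 + 8/13 + 1 = 34/13 ≈ 2.615 bits/symbol.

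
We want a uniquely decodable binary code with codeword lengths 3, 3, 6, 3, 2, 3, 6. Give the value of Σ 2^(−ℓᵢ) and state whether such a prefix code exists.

0.78125; yes

With common denominator 2^6 = 64: Σ 2^(−ℓᵢ) = 8/64 + 8/64 + 1/64 + 8/64 + 16/64 + 8/64 + 1/64 = 50/64 = 0.78125.
Kraft's inequality requires Σ ≤ 1; here Σ = 0.78125 ≤ 1, so such a prefix code exists.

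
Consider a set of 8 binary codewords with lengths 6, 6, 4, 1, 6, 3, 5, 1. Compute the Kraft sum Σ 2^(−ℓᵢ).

With common denominator 2^6 = 64: Σ 2^(−ℓᵢ) = 1/64 + 1/64 + 4/64 + 32/64 + 1/64 + 8/64 + 2/64 + 32/64 = 81/64 = 1.265625.

1.265625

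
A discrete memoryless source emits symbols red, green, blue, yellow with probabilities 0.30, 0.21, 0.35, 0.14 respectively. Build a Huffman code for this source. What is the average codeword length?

2 bits/symbol

Repeatedly combine the two least-probable nodes; the expected code length is the sum of the merged weights.
merge 7/50 + 21/100 → 7/20
merge 3/10 + 7/20 → 13/20
merge 7/20 + 13/20 → 1
L = 7/20 + 13/20 + 1 = 2 bits/symbol.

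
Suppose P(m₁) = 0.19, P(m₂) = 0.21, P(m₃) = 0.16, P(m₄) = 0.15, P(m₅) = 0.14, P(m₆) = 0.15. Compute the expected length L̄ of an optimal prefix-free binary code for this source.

Repeatedly combine the two least-probable nodes; the expected code length is the sum of the merged weights.
merge 7/50 + 3/20 → 29/100
merge 3/20 + 4/25 → 31/100
merge 19/100 + 21/100 → 2/5
merge 29/100 + 31/100 → 3/5
merge 2/5 + 3/5 → 1
L = 29/100 + 31/100 + 2/5 + 3/5 + 1 = 13/5 = 2.6 bits/symbol.

2.6 bits/symbol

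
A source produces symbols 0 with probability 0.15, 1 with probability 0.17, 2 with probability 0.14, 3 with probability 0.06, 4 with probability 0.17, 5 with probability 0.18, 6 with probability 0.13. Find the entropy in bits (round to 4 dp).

H = −Σ pᵢ log₂ pᵢ.
−0.15·log₂(0.15) = 0.4105
−0.17·log₂(0.17) = 0.4346
−0.14·log₂(0.14) = 0.3971
−0.06·log₂(0.06) = 0.2435
−0.17·log₂(0.17) = 0.4346
−0.18·log₂(0.18) = 0.4453
−0.13·log₂(0.13) = 0.3826
Sum ≈ 2.7483 → 2.7483 bits.

2.7483 bits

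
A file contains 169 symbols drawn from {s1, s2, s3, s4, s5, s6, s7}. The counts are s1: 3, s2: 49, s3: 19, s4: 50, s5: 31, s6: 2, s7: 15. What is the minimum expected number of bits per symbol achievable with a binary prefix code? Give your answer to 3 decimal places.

Probabilities are the counts divided by 169.
Repeatedly combine the two least-probable nodes; the expected code length is the sum of the merged weights.
merge 2/169 + 3/169 → 5/169
merge 5/169 + 15/169 → 20/169
merge 19/169 + 20/169 → 3/13
merge 31/169 + 3/13 → 70/169
merge 49/169 + 50/169 → 99/169
merge 70/169 + 99/169 → 1
L = 5/169 + 20/169 + 3/13 + 70/169 + 99/169 + 1 = 402/169 ≈ 2.379 bits/symbol.

2.379 bits/symbol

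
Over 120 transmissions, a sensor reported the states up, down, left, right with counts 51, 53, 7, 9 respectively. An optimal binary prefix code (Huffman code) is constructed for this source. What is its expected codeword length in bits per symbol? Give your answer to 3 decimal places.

1.692 bits/symbol

Probabilities are the counts divided by 120.
Repeatedly combine the two least-probable nodes; the expected code length is the sum of the merged weights.
merge 7/120 + 3/40 → 2/15
merge 2/15 + 17/40 → 67/120
merge 53/120 + 67/120 → 1
L = 2/15 + 67/120 + 1 = 203/120 ≈ 1.692 bits/symbol.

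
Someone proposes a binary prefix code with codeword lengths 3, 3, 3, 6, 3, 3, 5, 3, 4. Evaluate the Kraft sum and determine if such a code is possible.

0.859375; yes

With common denominator 2^6 = 64: Σ 2^(−ℓᵢ) = 8/64 + 8/64 + 8/64 + 1/64 + 8/64 + 8/64 + 2/64 + 8/64 + 4/64 = 55/64 = 0.859375.
Kraft's inequality requires Σ ≤ 1; here Σ = 0.859375 ≤ 1, so such a prefix code exists.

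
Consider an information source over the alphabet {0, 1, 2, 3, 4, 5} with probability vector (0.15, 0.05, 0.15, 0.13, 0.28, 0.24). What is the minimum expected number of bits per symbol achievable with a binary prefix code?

2.48 bits/symbol

Repeatedly combine the two least-probable nodes; the expected code length is the sum of the merged weights.
merge 1/20 + 13/100 → 9/50
merge 3/20 + 3/20 → 3/10
merge 9/50 + 6/25 → 21/50
merge 7/25 + 3/10 → 29/50
merge 21/50 + 29/50 → 1
L = 9/50 + 3/10 + 21/50 + 29/50 + 1 = 62/25 = 2.48 bits/symbol.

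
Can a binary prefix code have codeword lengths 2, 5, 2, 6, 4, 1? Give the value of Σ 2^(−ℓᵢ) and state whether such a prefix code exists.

1.109375; no

With common denominator 2^6 = 64: Σ 2^(−ℓᵢ) = 16/64 + 2/64 + 16/64 + 1/64 + 4/64 + 32/64 = 71/64 = 1.109375.
Kraft's inequality requires Σ ≤ 1; here Σ = 1.109375 > 1, so no such prefix code exists.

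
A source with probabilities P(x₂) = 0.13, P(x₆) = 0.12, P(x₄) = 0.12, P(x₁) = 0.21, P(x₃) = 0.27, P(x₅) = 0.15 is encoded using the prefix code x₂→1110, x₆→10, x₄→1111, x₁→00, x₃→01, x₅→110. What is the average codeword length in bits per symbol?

2.65 bits/symbol

L̄ = Σ pᵢ·ℓᵢ = 0.13·4 + 0.12·2 + 0.12·4 + 0.21·2 + 0.27·2 + 0.15·3 = 2.65 bits/symbol.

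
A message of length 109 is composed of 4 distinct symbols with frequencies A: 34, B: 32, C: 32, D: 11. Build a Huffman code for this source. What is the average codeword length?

2 bits/symbol

Probabilities are the counts divided by 109.
Repeatedly combine the two least-probable nodes; the expected code length is the sum of the merged weights.
merge 11/109 + 32/109 → 43/109
merge 32/109 + 34/109 → 66/109
merge 43/109 + 66/109 → 1
L = 43/109 + 66/109 + 1 = 2 bits/symbol.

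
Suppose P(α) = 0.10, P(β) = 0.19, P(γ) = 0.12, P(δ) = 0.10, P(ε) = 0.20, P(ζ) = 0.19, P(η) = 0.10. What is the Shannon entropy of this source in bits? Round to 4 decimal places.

H = −Σ pᵢ log₂ pᵢ.
−0.10·log₂(0.10) = 0.3322
−0.19·log₂(0.19) = 0.4552
−0.12·log₂(0.12) = 0.3671
−0.10·log₂(0.10) = 0.3322
−0.20·log₂(0.20) = 0.4644
−0.19·log₂(0.19) = 0.4552
−0.10·log₂(0.10) = 0.3322
Sum ≈ 2.7385 → 2.7385 bits.

2.7385 bits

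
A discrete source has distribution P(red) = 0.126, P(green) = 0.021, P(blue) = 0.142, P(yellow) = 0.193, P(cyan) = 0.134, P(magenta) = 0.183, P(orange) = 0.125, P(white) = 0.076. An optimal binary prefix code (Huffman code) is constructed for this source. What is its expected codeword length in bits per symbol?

2.904 bits/symbol

Repeatedly combine the two least-probable nodes; the expected code length is the sum of the merged weights.
merge 21/1000 + 19/250 → 97/1000
merge 97/1000 + 1/8 → 111/500
merge 63/500 + 67/500 → 13/50
merge 71/500 + 183/1000 → 13/40
merge 193/1000 + 111/500 → 83/200
merge 13/50 + 13/40 → 117/200
merge 83/200 + 117/200 → 1
L = 97/1000 + 111/500 + 13/50 + 13/40 + 83/200 + 117/200 + 1 = 363/125 = 2.904 bits/symbol.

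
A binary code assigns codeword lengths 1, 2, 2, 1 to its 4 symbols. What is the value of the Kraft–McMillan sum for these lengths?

With common denominator 2^2 = 4: Σ 2^(−ℓᵢ) = 2/4 + 1/4 + 1/4 + 2/4 = 6/4 = 1.5.

1.5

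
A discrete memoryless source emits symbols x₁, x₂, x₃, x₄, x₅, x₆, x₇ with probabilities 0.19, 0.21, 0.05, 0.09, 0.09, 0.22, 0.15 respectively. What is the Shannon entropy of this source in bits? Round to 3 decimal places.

H = −Σ pᵢ log₂ pᵢ.
−0.19·log₂(0.19) = 0.4552
−0.21·log₂(0.21) = 0.4728
−0.05·log₂(0.05) = 0.2161
−0.09·log₂(0.09) = 0.3127
−0.09·log₂(0.09) = 0.3127
−0.22·log₂(0.22) = 0.4806
−0.15·log₂(0.15) = 0.4105
Sum ≈ 2.6606 → 2.661 bits.

2.661 bits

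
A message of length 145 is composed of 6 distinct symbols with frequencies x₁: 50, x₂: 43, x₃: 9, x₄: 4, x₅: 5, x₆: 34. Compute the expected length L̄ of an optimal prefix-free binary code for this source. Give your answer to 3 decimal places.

2.186 bits/symbol

Probabilities are the counts divided by 145.
Repeatedly combine the two least-probable nodes; the expected code length is the sum of the merged weights.
merge 4/145 + 1/29 → 9/145
merge 9/145 + 9/145 → 18/145
merge 18/145 + 34/145 → 52/145
merge 43/145 + 10/29 → 93/145
merge 52/145 + 93/145 → 1
L = 9/145 + 18/145 + 52/145 + 93/145 + 1 = 317/145 ≈ 2.186 bits/symbol.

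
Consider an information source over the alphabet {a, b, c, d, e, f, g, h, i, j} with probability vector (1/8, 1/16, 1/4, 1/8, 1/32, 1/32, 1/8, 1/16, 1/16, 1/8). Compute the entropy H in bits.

3.0625 bits

Each probability is a power of 1/2, so log₂(1/p) is an integer.
H = Σ p·log₂(1/p) = 1/8·3 + 1/16·4 + 1/4·2 + 1/8·3 + 1/32·5 + 1/32·5 + 1/8·3 + 1/16·4 + 1/16·4 + 1/8·3 = 3.0625 bits.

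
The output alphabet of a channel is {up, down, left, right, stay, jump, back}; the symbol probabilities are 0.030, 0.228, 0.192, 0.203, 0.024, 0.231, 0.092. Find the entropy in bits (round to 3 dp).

H = −Σ pᵢ log₂ pᵢ.
−0.030·log₂(0.030) = 0.1518
−0.228·log₂(0.228) = 0.4863
−0.192·log₂(0.192) = 0.4571
−0.203·log₂(0.203) = 0.4670
−0.024·log₂(0.024) = 0.1291
−0.231·log₂(0.231) = 0.4883
−0.092·log₂(0.092) = 0.3167
Sum ≈ 2.4963 → 2.496 bits.

2.496 bits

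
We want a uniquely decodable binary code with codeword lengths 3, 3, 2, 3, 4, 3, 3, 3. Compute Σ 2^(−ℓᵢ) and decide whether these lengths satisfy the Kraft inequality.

With common denominator 2^4 = 16: Σ 2^(−ℓᵢ) = 2/16 + 2/16 + 4/16 + 2/16 + 1/16 + 2/16 + 2/16 + 2/16 = 17/16 = 1.0625.
Kraft's inequality requires Σ ≤ 1; here Σ = 1.0625 > 1, so no such prefix code exists.

1.0625; no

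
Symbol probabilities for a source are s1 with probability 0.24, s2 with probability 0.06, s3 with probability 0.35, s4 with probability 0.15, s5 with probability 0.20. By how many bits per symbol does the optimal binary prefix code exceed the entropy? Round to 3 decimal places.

0.067 bits

Entropy H = −Σ p log₂ p ≈ 2.1427 bits.
Huffman merges: 3/50+3/20→21/100; 1/5+21/100→41/100; 6/25+7/20→59/100; 41/100+59/100→1. L = 221/100 ≈ 2.2100.
L − H = 2.2100 − 2.1427 = 0.067 bits.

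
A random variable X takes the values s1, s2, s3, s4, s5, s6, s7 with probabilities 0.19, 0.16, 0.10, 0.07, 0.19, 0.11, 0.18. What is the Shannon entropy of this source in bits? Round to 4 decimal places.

2.7298 bits

H = −Σ pᵢ log₂ pᵢ.
−0.19·log₂(0.19) = 0.4552
−0.16·log₂(0.16) = 0.4230
−0.10·log₂(0.10) = 0.3322
−0.07·log₂(0.07) = 0.2686
−0.19·log₂(0.19) = 0.4552
−0.11·log₂(0.11) = 0.3503
−0.18·log₂(0.18) = 0.4453
Sum ≈ 2.7298 → 2.7298 bits.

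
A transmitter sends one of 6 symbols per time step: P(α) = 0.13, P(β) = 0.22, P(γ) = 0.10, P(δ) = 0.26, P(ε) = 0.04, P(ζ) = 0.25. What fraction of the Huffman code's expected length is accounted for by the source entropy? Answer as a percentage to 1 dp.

99.0%

Entropy H = −Σ p log₂ p ≈ 2.3865 bits.
Huffman merges: 1/25+1/10→7/50; 13/100+7/50→27/100; 11/50+1/4→47/100; 13/50+27/100→53/100; 47/100+53/100→1. L = 241/100 ≈ 2.4100.
Efficiency = H/L = 2.3865/2.4100 = 99.0%.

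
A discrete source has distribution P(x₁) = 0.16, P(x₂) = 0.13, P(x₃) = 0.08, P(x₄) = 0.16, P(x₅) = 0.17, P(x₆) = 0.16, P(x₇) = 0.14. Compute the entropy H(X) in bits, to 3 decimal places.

H = −Σ pᵢ log₂ pᵢ.
−0.16·log₂(0.16) = 0.4230
−0.13·log₂(0.13) = 0.3826
−0.08·log₂(0.08) = 0.2915
−0.16·log₂(0.16) = 0.4230
−0.17·log₂(0.17) = 0.4346
−0.16·log₂(0.16) = 0.4230
−0.14·log₂(0.14) = 0.3971
Sum ≈ 2.7749 → 2.775 bits.

2.775 bits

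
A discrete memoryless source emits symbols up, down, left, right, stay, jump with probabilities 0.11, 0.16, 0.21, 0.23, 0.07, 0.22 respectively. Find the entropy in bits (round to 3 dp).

2.483 bits

H = −Σ pᵢ log₂ pᵢ.
−0.11·log₂(0.11) = 0.3503
−0.16·log₂(0.16) = 0.4230
−0.21·log₂(0.21) = 0.4728
−0.23·log₂(0.23) = 0.4877
−0.07·log₂(0.07) = 0.2686
−0.22·log₂(0.22) = 0.4806
Sum ≈ 2.4829 → 2.483 bits.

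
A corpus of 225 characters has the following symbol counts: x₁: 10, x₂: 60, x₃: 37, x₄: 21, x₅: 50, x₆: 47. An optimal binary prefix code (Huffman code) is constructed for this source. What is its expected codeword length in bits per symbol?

2.44 bits/symbol

Probabilities are the counts divided by 225.
Repeatedly combine the two least-probable nodes; the expected code length is the sum of the merged weights.
merge 2/45 + 7/75 → 31/225
merge 31/225 + 37/225 → 68/225
merge 47/225 + 2/9 → 97/225
merge 4/15 + 68/225 → 128/225
merge 97/225 + 128/225 → 1
L = 31/225 + 68/225 + 97/225 + 128/225 + 1 = 61/25 = 2.44 bits/symbol.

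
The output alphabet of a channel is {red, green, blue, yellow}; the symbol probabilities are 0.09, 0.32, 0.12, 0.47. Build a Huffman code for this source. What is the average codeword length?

Repeatedly combine the two least-probable nodes; the expected code length is the sum of the merged weights.
merge 9/100 + 3/25 → 21/100
merge 21/100 + 8/25 → 53/100
merge 47/100 + 53/100 → 1
L = 21/100 + 53/100 + 1 = 87/50 = 1.74 bits/symbol.

1.74 bits/symbol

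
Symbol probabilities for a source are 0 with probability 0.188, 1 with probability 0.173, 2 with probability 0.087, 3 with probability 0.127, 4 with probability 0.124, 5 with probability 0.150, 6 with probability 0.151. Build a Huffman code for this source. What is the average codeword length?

2.812 bits/symbol

Repeatedly combine the two least-probable nodes; the expected code length is the sum of the merged weights.
merge 87/1000 + 31/250 → 211/1000
merge 127/1000 + 3/20 → 277/1000
merge 151/1000 + 173/1000 → 81/250
merge 47/250 + 211/1000 → 399/1000
merge 277/1000 + 81/250 → 601/1000
merge 399/1000 + 601/1000 → 1
L = 211/1000 + 277/1000 + 81/250 + 399/1000 + 601/1000 + 1 = 703/250 = 2.812 bits/symbol.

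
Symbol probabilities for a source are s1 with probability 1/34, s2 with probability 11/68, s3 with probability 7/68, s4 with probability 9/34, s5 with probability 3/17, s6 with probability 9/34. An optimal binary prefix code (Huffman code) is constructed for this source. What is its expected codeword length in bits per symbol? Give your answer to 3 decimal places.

Repeatedly combine the two least-probable nodes; the expected code length is the sum of the merged weights.
merge 1/34 + 7/68 → 9/68
merge 9/68 + 11/68 → 5/17
merge 3/17 + 9/34 → 15/34
merge 9/34 + 5/17 → 19/34
merge 15/34 + 19/34 → 1
L = 9/68 + 5/17 + 15/34 + 19/34 + 1 = 165/68 ≈ 2.426 bits/symbol.

2.426 bits/symbol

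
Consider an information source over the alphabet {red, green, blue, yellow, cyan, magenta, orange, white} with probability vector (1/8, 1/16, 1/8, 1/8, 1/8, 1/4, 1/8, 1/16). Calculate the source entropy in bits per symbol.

2.875 bits

Each probability is a power of 1/2, so log₂(1/p) is an integer.
H = Σ p·log₂(1/p) = 1/8·3 + 1/16·4 + 1/8·3 + 1/8·3 + 1/8·3 + 1/4·2 + 1/8·3 + 1/16·4 = 2.875 bits.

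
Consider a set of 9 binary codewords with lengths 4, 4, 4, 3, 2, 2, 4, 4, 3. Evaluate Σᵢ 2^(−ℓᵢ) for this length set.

1.0625

With common denominator 2^4 = 16: Σ 2^(−ℓᵢ) = 1/16 + 1/16 + 1/16 + 2/16 + 4/16 + 4/16 + 1/16 + 1/16 + 2/16 = 17/16 = 1.0625.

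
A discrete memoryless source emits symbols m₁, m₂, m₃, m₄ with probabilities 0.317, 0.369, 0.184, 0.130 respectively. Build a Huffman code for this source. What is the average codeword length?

Repeatedly combine the two least-probable nodes; the expected code length is the sum of the merged weights.
merge 13/100 + 23/125 → 157/500
merge 157/500 + 317/1000 → 631/1000
merge 369/1000 + 631/1000 → 1
L = 157/500 + 631/1000 + 1 = 389/200 = 1.945 bits/symbol.

1.945 bits/symbol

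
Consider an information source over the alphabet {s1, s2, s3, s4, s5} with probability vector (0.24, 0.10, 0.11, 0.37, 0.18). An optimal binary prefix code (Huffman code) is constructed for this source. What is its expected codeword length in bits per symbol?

Repeatedly combine the two least-probable nodes; the expected code length is the sum of the merged weights.
merge 1/10 + 11/100 → 21/100
merge 9/50 + 21/100 → 39/100
merge 6/25 + 37/100 → 61/100
merge 39/100 + 61/100 → 1
L = 21/100 + 39/100 + 61/100 + 1 = 221/100 = 2.21 bits/symbol.

2.21 bits/symbol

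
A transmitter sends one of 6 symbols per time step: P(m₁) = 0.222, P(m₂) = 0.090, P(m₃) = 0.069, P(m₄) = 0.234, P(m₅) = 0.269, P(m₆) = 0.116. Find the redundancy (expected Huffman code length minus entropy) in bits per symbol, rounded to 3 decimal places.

Entropy H = −Σ p log₂ p ≈ 2.4213 bits.
Huffman merges: 69/1000+9/100→159/1000; 29/250+159/1000→11/40; 111/500+117/500→57/125; 269/1000+11/40→68/125; 57/125+68/125→1. L = 1217/500 ≈ 2.4340.
L − H = 2.4340 − 2.4213 = 0.013 bits.

0.013 bits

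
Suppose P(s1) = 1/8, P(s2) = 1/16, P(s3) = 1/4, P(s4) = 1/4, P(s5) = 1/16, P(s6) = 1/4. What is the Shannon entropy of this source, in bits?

2.375 bits

Each probability is a power of 1/2, so log₂(1/p) is an integer.
H = Σ p·log₂(1/p) = 1/8·3 + 1/16·4 + 1/4·2 + 1/4·2 + 1/16·4 + 1/4·2 = 2.375 bits.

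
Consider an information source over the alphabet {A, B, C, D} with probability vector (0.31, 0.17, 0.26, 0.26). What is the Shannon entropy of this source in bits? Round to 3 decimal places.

H = −Σ pᵢ log₂ pᵢ.
−0.31·log₂(0.31) = 0.5238
−0.17·log₂(0.17) = 0.4346
−0.26·log₂(0.26) = 0.5053
−0.26·log₂(0.26) = 0.5053
Sum ≈ 1.9690 → 1.969 bits.

1.969 bits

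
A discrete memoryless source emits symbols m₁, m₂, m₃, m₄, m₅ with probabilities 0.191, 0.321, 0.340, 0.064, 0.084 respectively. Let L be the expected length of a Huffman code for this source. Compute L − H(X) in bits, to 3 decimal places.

Entropy H = −Σ p log₂ p ≈ 2.0656 bits.
Huffman merges: 8/125+21/250→37/250; 37/250+191/1000→339/1000; 321/1000+339/1000→33/50; 17/50+33/50→1. L = 2147/1000 ≈ 2.1470.
L − H = 2.1470 − 2.0656 = 0.081 bits.

0.081 bits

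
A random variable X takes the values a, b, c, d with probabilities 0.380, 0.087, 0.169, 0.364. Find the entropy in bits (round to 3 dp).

H = −Σ pᵢ log₂ pᵢ.
−0.380·log₂(0.380) = 0.5305
−0.087·log₂(0.087) = 0.3065
−0.169·log₂(0.169) = 0.4335
−0.364·log₂(0.364) = 0.5307
Sum ≈ 1.8011 → 1.801 bits.

1.801 bits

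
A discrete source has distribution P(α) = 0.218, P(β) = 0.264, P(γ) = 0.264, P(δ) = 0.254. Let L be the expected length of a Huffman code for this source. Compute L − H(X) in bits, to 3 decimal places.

0.004 bits

Entropy H = −Σ p log₂ p ≈ 1.9958 bits.
Huffman merges: 109/500+127/500→59/125; 33/125+33/125→66/125; 59/125+66/125→1. L = 2 ≈ 2.0000.
L − H = 2.0000 − 1.9958 = 0.004 bits.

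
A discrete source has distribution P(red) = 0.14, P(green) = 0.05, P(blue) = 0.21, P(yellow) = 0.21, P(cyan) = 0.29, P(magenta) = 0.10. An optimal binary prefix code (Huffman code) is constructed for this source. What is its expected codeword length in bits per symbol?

2.44 bits/symbol

Repeatedly combine the two least-probable nodes; the expected code length is the sum of the merged weights.
merge 1/20 + 1/10 → 3/20
merge 7/50 + 3/20 → 29/100
merge 21/100 + 21/100 → 21/50
merge 29/100 + 29/100 → 29/50
merge 21/50 + 29/50 → 1
L = 3/20 + 29/100 + 21/50 + 29/50 + 1 = 61/25 = 2.44 bits/symbol.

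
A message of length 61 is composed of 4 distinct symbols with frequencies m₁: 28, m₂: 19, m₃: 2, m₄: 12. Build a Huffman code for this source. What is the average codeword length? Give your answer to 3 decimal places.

Probabilities are the counts divided by 61.
Repeatedly combine the two least-probable nodes; the expected code length is the sum of the merged weights.
merge 2/61 + 12/61 → 14/61
merge 14/61 + 19/61 → 33/61
merge 28/61 + 33/61 → 1
L = 14/61 + 33/61 + 1 = 108/61 ≈ 1.770 bits/symbol.

1.770 bits/symbol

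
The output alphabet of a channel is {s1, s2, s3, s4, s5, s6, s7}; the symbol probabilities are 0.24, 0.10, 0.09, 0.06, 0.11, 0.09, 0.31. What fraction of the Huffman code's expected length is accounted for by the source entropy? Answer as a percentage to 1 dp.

98.8%

Entropy H = −Σ p log₂ p ≈ 2.5692 bits.
Huffman merges: 3/50+9/100→3/20; 9/100+1/10→19/100; 11/100+3/20→13/50; 19/100+6/25→43/100; 13/50+31/100→57/100; 43/100+57/100→1. L = 13/5 ≈ 2.6000.
Efficiency = H/L = 2.5692/2.6000 = 98.8%.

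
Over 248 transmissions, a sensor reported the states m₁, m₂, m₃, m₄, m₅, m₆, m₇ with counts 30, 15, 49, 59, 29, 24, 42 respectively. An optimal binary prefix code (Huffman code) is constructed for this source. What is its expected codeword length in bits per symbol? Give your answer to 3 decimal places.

Probabilities are the counts divided by 248.
Repeatedly combine the two least-probable nodes; the expected code length is the sum of the merged weights.
merge 15/248 + 3/31 → 39/248
merge 29/248 + 15/124 → 59/248
merge 39/248 + 21/124 → 81/248
merge 49/248 + 59/248 → 27/62
merge 59/248 + 81/248 → 35/62
merge 27/62 + 35/62 → 1
L = 39/248 + 59/248 + 81/248 + 27/62 + 35/62 + 1 = 675/248 ≈ 2.722 bits/symbol.

2.722 bits/symbol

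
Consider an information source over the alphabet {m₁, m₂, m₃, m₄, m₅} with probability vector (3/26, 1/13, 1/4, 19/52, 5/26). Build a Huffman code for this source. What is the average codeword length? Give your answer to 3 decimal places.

Repeatedly combine the two least-probable nodes; the expected code length is the sum of the merged weights.
merge 1/13 + 3/26 → 5/26
merge 5/26 + 5/26 → 5/13
merge 1/4 + 19/52 → 8/13
merge 5/13 + 8/13 → 1
L = 5/26 + 5/13 + 8/13 + 1 = 57/26 ≈ 2.192 bits/symbol.

2.192 bits/symbol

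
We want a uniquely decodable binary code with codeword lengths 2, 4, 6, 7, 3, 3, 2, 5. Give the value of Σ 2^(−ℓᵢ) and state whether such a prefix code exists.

0.8671875; yes

With common denominator 2^7 = 128: Σ 2^(−ℓᵢ) = 32/128 + 8/128 + 2/128 + 1/128 + 16/128 + 16/128 + 32/128 + 4/128 = 111/128 = 0.8671875.
Kraft's inequality requires Σ ≤ 1; here Σ = 0.8671875 ≤ 1, so such a prefix code exists.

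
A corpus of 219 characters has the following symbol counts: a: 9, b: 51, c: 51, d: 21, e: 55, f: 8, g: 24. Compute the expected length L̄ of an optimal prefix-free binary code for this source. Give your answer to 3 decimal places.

Probabilities are the counts divided by 219.
Repeatedly combine the two least-probable nodes; the expected code length is the sum of the merged weights.
merge 8/219 + 3/73 → 17/219
merge 17/219 + 7/73 → 38/219
merge 8/73 + 38/219 → 62/219
merge 17/73 + 17/73 → 34/73
merge 55/219 + 62/219 → 39/73
merge 34/73 + 39/73 → 1
L = 17/219 + 38/219 + 62/219 + 34/73 + 39/73 + 1 = 185/73 ≈ 2.534 bits/symbol.

2.534 bits/symbol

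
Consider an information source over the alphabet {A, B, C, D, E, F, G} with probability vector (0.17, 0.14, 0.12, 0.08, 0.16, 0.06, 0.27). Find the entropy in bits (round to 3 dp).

H = −Σ pᵢ log₂ pᵢ.
−0.17·log₂(0.17) = 0.4346
−0.14·log₂(0.14) = 0.3971
−0.12·log₂(0.12) = 0.3671
−0.08·log₂(0.08) = 0.2915
−0.16·log₂(0.16) = 0.4230
−0.06·log₂(0.06) = 0.2435
−0.27·log₂(0.27) = 0.5100
Sum ≈ 2.6668 → 2.667 bits.

2.667 bits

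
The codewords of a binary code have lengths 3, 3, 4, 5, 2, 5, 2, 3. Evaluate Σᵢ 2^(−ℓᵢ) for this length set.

With common denominator 2^5 = 32: Σ 2^(−ℓᵢ) = 4/32 + 4/32 + 2/32 + 1/32 + 8/32 + 1/32 + 8/32 + 4/32 = 32/32 = 1.

1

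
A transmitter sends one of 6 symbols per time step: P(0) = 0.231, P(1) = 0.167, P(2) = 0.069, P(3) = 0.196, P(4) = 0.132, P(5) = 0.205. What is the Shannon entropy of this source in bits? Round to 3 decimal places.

H = −Σ pᵢ log₂ pᵢ.
−0.231·log₂(0.231) = 0.4883
−0.167·log₂(0.167) = 0.4312
−0.069·log₂(0.069) = 0.2662
−0.196·log₂(0.196) = 0.4608
−0.132·log₂(0.132) = 0.3856
−0.205·log₂(0.205) = 0.4687
Sum ≈ 2.5008 → 2.501 bits.

2.501 bits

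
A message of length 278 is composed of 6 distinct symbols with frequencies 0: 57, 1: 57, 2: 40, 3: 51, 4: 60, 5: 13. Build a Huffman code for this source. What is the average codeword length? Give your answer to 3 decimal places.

2.565 bits/symbol

Probabilities are the counts divided by 278.
Repeatedly combine the two least-probable nodes; the expected code length is the sum of the merged weights.
merge 13/278 + 20/139 → 53/278
merge 51/278 + 53/278 → 52/139
merge 57/278 + 57/278 → 57/139
merge 30/139 + 52/139 → 82/139
merge 57/139 + 82/139 → 1
L = 53/278 + 52/139 + 57/139 + 82/139 + 1 = 713/278 ≈ 2.565 bits/symbol.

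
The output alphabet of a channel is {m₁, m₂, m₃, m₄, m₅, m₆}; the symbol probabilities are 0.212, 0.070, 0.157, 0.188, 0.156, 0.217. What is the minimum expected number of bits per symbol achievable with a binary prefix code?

Repeatedly combine the two least-probable nodes; the expected code length is the sum of the merged weights.
merge 7/100 + 39/250 → 113/500
merge 157/1000 + 47/250 → 69/200
merge 53/250 + 217/1000 → 429/1000
merge 113/500 + 69/200 → 571/1000
merge 429/1000 + 571/1000 → 1
L = 113/500 + 69/200 + 429/1000 + 571/1000 + 1 = 2571/1000 = 2.571 bits/symbol.

2.571 bits/symbol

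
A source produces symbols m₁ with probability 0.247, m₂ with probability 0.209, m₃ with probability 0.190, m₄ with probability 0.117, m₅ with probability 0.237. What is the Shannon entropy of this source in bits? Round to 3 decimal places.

H = −Σ pᵢ log₂ pᵢ.
−0.247·log₂(0.247) = 0.4983
−0.209·log₂(0.209) = 0.4720
−0.190·log₂(0.190) = 0.4552
−0.117·log₂(0.117) = 0.3622
−0.237·log₂(0.237) = 0.4923
Sum ≈ 2.2800 → 2.280 bits.

2.280 bits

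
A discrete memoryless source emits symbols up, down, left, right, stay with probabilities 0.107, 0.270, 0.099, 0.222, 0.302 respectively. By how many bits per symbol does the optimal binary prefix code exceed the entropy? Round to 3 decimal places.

0.017 bits

Entropy H = −Σ p log₂ p ≈ 2.1890 bits.
Huffman merges: 99/1000+107/1000→103/500; 103/500+111/500→107/250; 27/100+151/500→143/250; 107/250+143/250→1. L = 1103/500 ≈ 2.2060.
L − H = 2.2060 − 2.1890 = 0.017 bits.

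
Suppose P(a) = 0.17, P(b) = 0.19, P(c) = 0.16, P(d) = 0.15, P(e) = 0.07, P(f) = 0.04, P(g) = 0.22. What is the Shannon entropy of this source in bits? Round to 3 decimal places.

H = −Σ pᵢ log₂ pᵢ.
−0.17·log₂(0.17) = 0.4346
−0.19·log₂(0.19) = 0.4552
−0.16·log₂(0.16) = 0.4230
−0.15·log₂(0.15) = 0.4105
−0.07·log₂(0.07) = 0.2686
−0.04·log₂(0.04) = 0.1858
−0.22·log₂(0.22) = 0.4806
Sum ≈ 2.6583 → 2.658 bits.

2.658 bits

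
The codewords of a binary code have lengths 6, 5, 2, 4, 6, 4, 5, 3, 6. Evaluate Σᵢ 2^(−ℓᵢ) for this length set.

With common denominator 2^6 = 64: Σ 2^(−ℓᵢ) = 1/64 + 2/64 + 16/64 + 4/64 + 1/64 + 4/64 + 2/64 + 8/64 + 1/64 = 39/64 = 0.609375.

0.609375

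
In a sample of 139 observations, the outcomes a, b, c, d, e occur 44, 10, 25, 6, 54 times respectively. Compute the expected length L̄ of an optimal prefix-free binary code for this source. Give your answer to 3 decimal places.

Probabilities are the counts divided by 139.
Repeatedly combine the two least-probable nodes; the expected code length is the sum of the merged weights.
merge 6/139 + 10/139 → 16/139
merge 16/139 + 25/139 → 41/139
merge 41/139 + 44/139 → 85/139
merge 54/139 + 85/139 → 1
L = 16/139 + 41/139 + 85/139 + 1 = 281/139 ≈ 2.022 bits/symbol.

2.022 bits/symbol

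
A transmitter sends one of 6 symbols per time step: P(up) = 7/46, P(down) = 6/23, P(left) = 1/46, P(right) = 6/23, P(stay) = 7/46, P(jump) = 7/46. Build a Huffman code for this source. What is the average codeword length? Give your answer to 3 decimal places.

2.478 bits/symbol

Repeatedly combine the two least-probable nodes; the expected code length is the sum of the merged weights.
merge 1/46 + 7/46 → 4/23
merge 7/46 + 7/46 → 7/23
merge 4/23 + 6/23 → 10/23
merge 6/23 + 7/23 → 13/23
merge 10/23 + 13/23 → 1
L = 4/23 + 7/23 + 10/23 + 13/23 + 1 = 57/23 ≈ 2.478 bits/symbol.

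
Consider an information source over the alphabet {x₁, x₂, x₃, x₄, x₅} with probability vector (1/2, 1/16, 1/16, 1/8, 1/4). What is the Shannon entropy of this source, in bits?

Each probability is a power of 1/2, so log₂(1/p) is an integer.
H = Σ p·log₂(1/p) = 1/2·1 + 1/16·4 + 1/16·4 + 1/8·3 + 1/4·2 = 1.875 bits.

1.875 bits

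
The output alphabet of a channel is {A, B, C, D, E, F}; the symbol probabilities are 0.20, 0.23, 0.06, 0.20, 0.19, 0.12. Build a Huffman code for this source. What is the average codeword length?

Repeatedly combine the two least-probable nodes; the expected code length is the sum of the merged weights.
merge 3/50 + 3/25 → 9/50
merge 9/50 + 19/100 → 37/100
merge 1/5 + 1/5 → 2/5
merge 23/100 + 37/100 → 3/5
merge 2/5 + 3/5 → 1
L = 9/50 + 37/100 + 2/5 + 3/5 + 1 = 51/20 = 2.55 bits/symbol.

2.55 bits/symbol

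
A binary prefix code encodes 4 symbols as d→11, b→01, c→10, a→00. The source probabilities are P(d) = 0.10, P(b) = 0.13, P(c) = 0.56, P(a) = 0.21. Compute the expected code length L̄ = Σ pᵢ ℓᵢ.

2 bits/symbol

L̄ = Σ pᵢ·ℓᵢ = 0.10·2 + 0.13·2 + 0.56·2 + 0.21·2 = 2 bits/symbol.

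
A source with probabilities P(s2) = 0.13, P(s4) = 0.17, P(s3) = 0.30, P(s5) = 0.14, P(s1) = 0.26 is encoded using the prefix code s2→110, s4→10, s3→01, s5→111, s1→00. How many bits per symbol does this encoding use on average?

L̄ = Σ pᵢ·ℓᵢ = 0.13·3 + 0.17·2 + 0.30·2 + 0.14·3 + 0.26·2 = 2.27 bits/symbol.

2.27 bits/symbol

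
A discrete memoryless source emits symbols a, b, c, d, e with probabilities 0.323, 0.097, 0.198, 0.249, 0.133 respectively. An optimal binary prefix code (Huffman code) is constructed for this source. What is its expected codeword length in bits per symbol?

2.23 bits/symbol

Repeatedly combine the two least-probable nodes; the expected code length is the sum of the merged weights.
merge 97/1000 + 133/1000 → 23/100
merge 99/500 + 23/100 → 107/250
merge 249/1000 + 323/1000 → 143/250
merge 107/250 + 143/250 → 1
L = 23/100 + 107/250 + 143/250 + 1 = 223/100 = 2.23 bits/symbol.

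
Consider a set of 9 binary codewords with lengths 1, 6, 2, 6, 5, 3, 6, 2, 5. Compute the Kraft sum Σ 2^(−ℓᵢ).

With common denominator 2^6 = 64: Σ 2^(−ℓᵢ) = 32/64 + 1/64 + 16/64 + 1/64 + 2/64 + 8/64 + 1/64 + 16/64 + 2/64 = 79/64 = 1.234375.

1.234375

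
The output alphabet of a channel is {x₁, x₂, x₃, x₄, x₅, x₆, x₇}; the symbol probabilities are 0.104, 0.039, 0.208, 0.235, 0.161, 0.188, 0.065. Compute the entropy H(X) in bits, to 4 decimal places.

2.6181 bits

H = −Σ pᵢ log₂ pᵢ.
−0.104·log₂(0.104) = 0.3396
−0.039·log₂(0.039) = 0.1825
−0.208·log₂(0.208) = 0.4712
−0.235·log₂(0.235) = 0.4910
−0.161·log₂(0.161) = 0.4242
−0.188·log₂(0.188) = 0.4533
−0.065·log₂(0.065) = 0.2563
Sum ≈ 2.6181 → 2.6181 bits.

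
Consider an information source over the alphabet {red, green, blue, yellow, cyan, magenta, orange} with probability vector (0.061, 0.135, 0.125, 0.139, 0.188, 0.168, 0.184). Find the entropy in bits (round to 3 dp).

H = −Σ pᵢ log₂ pᵢ.
−0.061·log₂(0.061) = 0.2461
−0.135·log₂(0.135) = 0.3900
−0.125·log₂(0.125) = 0.3750
−0.139·log₂(0.139) = 0.3957
−0.188·log₂(0.188) = 0.4533
−0.168·log₂(0.168) = 0.4323
−0.184·log₂(0.184) = 0.4494
Sum ≈ 2.7419 → 2.742 bits.

2.742 bits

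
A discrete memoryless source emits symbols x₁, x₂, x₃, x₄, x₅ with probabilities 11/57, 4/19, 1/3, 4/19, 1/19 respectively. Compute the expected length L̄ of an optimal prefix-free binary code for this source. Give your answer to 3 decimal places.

2.246 bits/symbol

Repeatedly combine the two least-probable nodes; the expected code length is the sum of the merged weights.
merge 1/19 + 11/57 → 14/57
merge 4/19 + 4/19 → 8/19
merge 14/57 + 1/3 → 11/19
merge 8/19 + 11/19 → 1
L = 14/57 + 8/19 + 11/19 + 1 = 128/57 ≈ 2.246 bits/symbol.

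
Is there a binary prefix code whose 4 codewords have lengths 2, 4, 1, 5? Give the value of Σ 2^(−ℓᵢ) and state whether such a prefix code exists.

With common denominator 2^5 = 32: Σ 2^(−ℓᵢ) = 8/32 + 2/32 + 16/32 + 1/32 = 27/32 = 0.84375.
Kraft's inequality requires Σ ≤ 1; here Σ = 0.84375 ≤ 1, so such a prefix code exists.

0.84375; yes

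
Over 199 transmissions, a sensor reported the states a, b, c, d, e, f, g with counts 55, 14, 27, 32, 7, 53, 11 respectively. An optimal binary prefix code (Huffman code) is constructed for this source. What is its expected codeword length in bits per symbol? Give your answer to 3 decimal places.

Probabilities are the counts divided by 199.
Repeatedly combine the two least-probable nodes; the expected code length is the sum of the merged weights.
merge 7/199 + 11/199 → 18/199
merge 14/199 + 18/199 → 32/199
merge 27/199 + 32/199 → 59/199
merge 32/199 + 53/199 → 85/199
merge 55/199 + 59/199 → 114/199
merge 85/199 + 114/199 → 1
L = 18/199 + 32/199 + 59/199 + 85/199 + 114/199 + 1 = 507/199 ≈ 2.548 bits/symbol.

2.548 bits/symbol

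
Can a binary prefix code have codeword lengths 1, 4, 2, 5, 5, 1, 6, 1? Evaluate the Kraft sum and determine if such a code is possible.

With common denominator 2^6 = 64: Σ 2^(−ℓᵢ) = 32/64 + 4/64 + 16/64 + 2/64 + 2/64 + 32/64 + 1/64 + 32/64 = 121/64 = 1.890625.
Kraft's inequality requires Σ ≤ 1; here Σ = 1.890625 > 1, so no such prefix code exists.

1.890625; no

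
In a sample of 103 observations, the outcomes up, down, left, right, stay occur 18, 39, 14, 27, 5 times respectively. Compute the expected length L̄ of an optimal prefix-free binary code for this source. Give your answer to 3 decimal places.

Probabilities are the counts divided by 103.
Repeatedly combine the two least-probable nodes; the expected code length is the sum of the merged weights.
merge 5/103 + 14/103 → 19/103
merge 18/103 + 19/103 → 37/103
merge 27/103 + 37/103 → 64/103
merge 39/103 + 64/103 → 1
L = 19/103 + 37/103 + 64/103 + 1 = 223/103 ≈ 2.165 bits/symbol.

2.165 bits/symbol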